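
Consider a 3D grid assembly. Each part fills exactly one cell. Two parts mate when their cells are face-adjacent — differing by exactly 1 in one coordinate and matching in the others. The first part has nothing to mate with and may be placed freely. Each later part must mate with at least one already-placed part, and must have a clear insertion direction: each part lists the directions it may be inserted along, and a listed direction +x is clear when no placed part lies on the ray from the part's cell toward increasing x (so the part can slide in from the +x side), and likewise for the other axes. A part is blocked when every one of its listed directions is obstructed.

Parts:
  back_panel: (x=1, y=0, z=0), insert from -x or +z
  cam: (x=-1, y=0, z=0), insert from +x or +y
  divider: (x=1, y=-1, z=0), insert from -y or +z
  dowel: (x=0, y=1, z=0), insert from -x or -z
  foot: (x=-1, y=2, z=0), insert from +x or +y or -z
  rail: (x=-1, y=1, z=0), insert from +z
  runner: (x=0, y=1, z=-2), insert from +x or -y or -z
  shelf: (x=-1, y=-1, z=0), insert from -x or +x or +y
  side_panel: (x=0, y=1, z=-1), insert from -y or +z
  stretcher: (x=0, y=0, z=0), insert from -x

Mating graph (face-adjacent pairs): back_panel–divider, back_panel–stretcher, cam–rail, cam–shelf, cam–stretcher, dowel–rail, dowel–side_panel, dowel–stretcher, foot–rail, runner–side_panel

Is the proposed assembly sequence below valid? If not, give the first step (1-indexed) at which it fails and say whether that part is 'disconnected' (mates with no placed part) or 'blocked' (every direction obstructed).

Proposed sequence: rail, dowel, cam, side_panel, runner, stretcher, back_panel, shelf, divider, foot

Invalid at step 6 (blocked)

1. rail@(-1, 1, 0) [+z clear] — {rail}
2. dowel@(0, 1, 0) [-z clear] — {dowel, rail}
3. cam@(-1, 0, 0) [+x clear] — {cam, dowel, rail}
4. side_panel@(0, 1, -1) [-y clear] — {cam, dowel, rail, side_panel}
5. runner@(0, 1, -2) [+x clear] — {cam, dowel, rail, runner, side_panel}
6. stretcher@(0, 0, 0) — -x all obstructed ⇒ blocked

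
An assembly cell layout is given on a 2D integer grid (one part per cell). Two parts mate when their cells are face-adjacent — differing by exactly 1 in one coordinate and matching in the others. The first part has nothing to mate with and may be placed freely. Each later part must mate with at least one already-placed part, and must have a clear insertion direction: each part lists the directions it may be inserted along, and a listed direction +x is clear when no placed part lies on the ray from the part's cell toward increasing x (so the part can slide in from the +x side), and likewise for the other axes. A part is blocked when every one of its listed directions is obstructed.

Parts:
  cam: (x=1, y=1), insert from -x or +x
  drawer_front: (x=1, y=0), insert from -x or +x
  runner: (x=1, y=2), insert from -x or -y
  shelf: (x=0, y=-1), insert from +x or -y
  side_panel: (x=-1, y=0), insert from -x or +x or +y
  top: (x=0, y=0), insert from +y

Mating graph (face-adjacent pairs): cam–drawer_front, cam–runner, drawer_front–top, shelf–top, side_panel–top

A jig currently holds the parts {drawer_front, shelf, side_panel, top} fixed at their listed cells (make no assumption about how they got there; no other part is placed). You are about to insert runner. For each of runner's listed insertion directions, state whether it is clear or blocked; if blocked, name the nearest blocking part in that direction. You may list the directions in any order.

-x: clear; -y: blocked by drawer_front

-x: ray from runner(1, 2) has no placed part ⇒ clear
-y: nearest on ray is drawer_front@(1, 0) ⇒ blocked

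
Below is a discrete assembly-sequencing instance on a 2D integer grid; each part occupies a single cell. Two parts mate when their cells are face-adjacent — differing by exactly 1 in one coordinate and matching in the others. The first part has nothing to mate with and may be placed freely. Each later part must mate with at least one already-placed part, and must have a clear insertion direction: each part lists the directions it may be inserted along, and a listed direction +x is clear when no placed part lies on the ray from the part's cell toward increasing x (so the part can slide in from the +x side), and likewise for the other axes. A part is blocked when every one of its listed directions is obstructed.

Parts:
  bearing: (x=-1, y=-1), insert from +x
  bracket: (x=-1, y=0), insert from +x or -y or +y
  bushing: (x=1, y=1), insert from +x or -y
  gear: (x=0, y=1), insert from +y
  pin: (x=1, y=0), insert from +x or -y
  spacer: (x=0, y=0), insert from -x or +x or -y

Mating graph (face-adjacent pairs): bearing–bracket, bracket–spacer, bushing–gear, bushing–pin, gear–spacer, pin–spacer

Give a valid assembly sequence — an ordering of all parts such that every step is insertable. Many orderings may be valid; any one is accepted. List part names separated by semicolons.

pin; bushing; gear; spacer; bracket; bearing

1. pin@(1, 0) [+x clear] — {pin}
2. bushing@(1, 1) [+x clear] — {bushing, pin}
3. gear@(0, 1) [+y clear] — {bushing, gear, pin}
4. spacer@(0, 0) [-x clear] — {bushing, gear, pin, spacer}
5. bracket@(-1, 0) [-y clear] — {bracket, bushing, gear, pin, spacer}
6. bearing@(-1, -1) [+x clear] — {bearing, bracket, bushing, gear, pin, spacer}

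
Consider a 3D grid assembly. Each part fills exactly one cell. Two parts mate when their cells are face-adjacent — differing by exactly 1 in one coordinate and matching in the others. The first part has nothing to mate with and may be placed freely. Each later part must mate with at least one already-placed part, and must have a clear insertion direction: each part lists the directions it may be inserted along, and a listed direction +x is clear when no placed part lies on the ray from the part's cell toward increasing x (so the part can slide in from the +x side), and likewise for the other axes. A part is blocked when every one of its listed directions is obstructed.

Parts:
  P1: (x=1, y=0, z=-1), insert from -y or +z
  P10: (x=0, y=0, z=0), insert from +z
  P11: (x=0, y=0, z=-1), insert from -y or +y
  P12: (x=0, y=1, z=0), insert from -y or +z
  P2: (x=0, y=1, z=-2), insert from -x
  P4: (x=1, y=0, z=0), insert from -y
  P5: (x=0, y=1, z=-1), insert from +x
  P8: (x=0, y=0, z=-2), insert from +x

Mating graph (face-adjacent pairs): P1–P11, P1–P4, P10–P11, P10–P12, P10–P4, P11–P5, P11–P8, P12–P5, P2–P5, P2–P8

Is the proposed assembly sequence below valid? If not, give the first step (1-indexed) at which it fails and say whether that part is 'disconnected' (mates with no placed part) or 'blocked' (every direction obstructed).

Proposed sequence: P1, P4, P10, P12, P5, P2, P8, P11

1. P1@(1, 0, -1) [-y clear] — {P1}
2. P4@(1, 0, 0) [-y clear] — {P1, P4}
3. P10@(0, 0, 0) [+z clear] — {P1, P10, P4}
4. P12@(0, 1, 0) [+z clear] — {P1, P10, P12, P4}
5. P5@(0, 1, -1) [+x clear] — {P1, P10, P12, P4, P5}
6. P2@(0, 1, -2) [-x clear] — {P1, P10, P12, P2, P4, P5}
7. P8@(0, 0, -2) [+x clear] — {P1, P10, P12, P2, P4, P5, P8}
8. P11@(0, 0, -1) [-y clear] — {P1, P10, P11, P12, P2, P4, P5, P8}

Valid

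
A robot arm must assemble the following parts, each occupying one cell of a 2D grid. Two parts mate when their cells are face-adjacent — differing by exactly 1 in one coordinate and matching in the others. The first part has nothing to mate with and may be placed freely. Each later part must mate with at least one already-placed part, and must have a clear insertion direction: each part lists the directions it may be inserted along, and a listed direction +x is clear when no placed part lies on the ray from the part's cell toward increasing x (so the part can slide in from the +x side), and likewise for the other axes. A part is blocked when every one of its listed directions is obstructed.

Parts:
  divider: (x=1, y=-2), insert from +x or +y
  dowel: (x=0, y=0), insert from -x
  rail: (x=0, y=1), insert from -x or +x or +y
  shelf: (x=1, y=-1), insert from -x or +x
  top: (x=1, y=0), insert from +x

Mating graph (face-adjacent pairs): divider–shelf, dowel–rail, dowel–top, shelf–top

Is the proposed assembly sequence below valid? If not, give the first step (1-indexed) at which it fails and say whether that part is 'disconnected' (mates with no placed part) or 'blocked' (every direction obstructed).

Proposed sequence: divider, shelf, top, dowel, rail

1. divider@(1, -2) [+x clear] — {divider}
2. shelf@(1, -1) [-x clear] — {divider, shelf}
3. top@(1, 0) [+x clear] — {divider, shelf, top}
4. dowel@(0, 0) [-x clear] — {divider, dowel, shelf, top}
5. rail@(0, 1) [-x clear] — {divider, dowel, rail, shelf, top}

Valid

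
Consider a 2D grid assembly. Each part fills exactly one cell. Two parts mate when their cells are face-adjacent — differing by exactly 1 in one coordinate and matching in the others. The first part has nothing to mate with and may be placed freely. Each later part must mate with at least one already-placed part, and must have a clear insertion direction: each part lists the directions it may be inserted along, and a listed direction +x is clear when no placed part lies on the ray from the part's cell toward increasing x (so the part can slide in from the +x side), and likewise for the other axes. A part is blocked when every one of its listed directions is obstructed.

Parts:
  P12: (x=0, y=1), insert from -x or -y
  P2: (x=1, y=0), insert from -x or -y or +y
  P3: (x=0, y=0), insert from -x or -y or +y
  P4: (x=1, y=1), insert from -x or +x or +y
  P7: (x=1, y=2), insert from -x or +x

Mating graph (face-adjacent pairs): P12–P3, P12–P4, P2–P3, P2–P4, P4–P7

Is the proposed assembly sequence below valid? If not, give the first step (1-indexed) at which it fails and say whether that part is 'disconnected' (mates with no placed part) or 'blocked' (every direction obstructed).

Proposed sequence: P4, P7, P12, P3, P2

Valid

1. P4@(1, 1) [-x clear] — {P4}
2. P7@(1, 2) [-x clear] — {P4, P7}
3. P12@(0, 1) [-x clear] — {P12, P4, P7}
4. P3@(0, 0) [-x clear] — {P12, P3, P4, P7}
5. P2@(1, 0) [-y clear] — {P12, P2, P3, P4, P7}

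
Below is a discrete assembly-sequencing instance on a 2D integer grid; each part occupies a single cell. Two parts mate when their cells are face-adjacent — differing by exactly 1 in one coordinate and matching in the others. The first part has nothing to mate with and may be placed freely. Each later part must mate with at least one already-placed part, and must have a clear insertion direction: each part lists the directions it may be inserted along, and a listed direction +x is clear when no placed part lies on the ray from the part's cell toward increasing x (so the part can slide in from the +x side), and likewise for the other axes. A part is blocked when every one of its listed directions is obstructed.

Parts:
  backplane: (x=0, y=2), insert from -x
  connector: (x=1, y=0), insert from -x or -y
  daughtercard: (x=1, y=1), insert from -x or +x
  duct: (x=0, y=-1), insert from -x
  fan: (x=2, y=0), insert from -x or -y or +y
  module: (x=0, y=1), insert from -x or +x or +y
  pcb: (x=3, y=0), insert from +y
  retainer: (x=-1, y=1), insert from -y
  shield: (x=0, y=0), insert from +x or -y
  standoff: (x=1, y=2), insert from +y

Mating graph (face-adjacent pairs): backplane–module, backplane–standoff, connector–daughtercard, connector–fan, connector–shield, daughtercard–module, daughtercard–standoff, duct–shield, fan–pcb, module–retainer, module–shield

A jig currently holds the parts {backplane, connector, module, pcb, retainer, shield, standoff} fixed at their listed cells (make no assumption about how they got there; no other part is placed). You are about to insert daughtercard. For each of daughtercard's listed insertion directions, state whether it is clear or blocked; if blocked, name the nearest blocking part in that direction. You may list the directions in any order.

+x: clear; -x: blocked by module

-x: nearest on ray is module@(0, 1) ⇒ blocked
+x: ray from daughtercard(1, 1) has no placed part ⇒ clear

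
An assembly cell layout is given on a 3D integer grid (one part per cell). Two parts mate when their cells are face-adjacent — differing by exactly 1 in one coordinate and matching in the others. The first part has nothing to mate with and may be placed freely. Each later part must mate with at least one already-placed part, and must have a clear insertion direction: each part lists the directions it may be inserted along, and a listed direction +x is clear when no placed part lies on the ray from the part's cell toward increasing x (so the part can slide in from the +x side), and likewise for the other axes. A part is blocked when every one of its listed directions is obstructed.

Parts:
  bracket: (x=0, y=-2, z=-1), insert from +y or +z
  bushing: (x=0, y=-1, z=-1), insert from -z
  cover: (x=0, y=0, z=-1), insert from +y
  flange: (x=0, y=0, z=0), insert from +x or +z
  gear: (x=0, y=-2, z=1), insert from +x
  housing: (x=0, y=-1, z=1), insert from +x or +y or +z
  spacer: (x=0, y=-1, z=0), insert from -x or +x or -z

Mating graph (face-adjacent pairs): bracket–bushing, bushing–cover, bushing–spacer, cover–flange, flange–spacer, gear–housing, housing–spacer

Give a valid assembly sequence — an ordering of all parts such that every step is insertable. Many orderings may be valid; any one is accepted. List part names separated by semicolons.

1. bracket@(0, -2, -1) [+y clear] — {bracket}
2. bushing@(0, -1, -1) [-z clear] — {bracket, bushing}
3. cover@(0, 0, -1) [+y clear] — {bracket, bushing, cover}
4. flange@(0, 0, 0) [+x clear] — {bracket, bushing, cover, flange}
5. spacer@(0, -1, 0) [-x clear] — {bracket, bushing, cover, flange, spacer}
6. housing@(0, -1, 1) [+x clear] — {bracket, bushing, cover, flange, housing, spacer}
7. gear@(0, -2, 1) [+x clear] — {bracket, bushing, cover, flange, gear, housing, spacer}

bracket; bushing; cover; flange; spacer; housing; gear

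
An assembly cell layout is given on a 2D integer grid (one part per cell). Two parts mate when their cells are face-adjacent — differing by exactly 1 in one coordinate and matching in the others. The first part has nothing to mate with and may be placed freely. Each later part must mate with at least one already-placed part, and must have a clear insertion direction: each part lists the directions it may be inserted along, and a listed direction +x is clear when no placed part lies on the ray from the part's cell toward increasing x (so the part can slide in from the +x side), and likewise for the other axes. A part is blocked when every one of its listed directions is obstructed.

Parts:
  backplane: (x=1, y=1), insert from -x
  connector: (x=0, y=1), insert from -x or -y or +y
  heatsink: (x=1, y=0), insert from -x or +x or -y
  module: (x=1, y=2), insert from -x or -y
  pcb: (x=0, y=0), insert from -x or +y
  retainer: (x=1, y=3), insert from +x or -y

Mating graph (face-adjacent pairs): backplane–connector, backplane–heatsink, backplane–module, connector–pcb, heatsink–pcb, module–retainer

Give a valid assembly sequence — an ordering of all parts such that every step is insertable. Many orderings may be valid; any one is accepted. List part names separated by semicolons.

1. backplane@(1, 1) [-x clear] — {backplane}
2. heatsink@(1, 0) [-x clear] — {backplane, heatsink}
3. pcb@(0, 0) [-x clear] — {backplane, heatsink, pcb}
4. connector@(0, 1) [-x clear] — {backplane, connector, heatsink, pcb}
5. module@(1, 2) [-x clear] — {backplane, connector, heatsink, module, pcb}
6. retainer@(1, 3) [+x clear] — {backplane, connector, heatsink, module, pcb, retainer}

backplane; heatsink; pcb; connector; module; retainer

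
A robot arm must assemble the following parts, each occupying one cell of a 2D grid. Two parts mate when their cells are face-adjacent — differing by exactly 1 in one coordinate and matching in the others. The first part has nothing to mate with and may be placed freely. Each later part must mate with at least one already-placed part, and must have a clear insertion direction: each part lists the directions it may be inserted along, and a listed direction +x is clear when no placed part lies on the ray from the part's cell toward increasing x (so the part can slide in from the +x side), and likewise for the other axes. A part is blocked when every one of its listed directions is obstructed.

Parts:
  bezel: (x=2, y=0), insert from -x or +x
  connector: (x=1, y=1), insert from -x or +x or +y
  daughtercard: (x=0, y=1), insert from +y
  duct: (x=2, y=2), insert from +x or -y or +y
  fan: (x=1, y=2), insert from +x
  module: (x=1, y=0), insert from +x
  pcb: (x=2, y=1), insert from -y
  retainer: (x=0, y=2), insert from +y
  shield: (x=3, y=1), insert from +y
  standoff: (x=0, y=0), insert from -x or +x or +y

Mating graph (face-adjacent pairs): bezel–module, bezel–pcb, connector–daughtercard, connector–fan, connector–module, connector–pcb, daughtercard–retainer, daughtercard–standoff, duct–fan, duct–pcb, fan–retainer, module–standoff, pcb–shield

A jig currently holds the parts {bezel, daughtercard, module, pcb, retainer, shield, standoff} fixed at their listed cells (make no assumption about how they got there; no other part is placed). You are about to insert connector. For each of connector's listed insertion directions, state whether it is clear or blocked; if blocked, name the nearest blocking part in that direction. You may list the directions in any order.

+x: blocked by pcb; +y: clear; -x: blocked by daughtercard

-x: nearest on ray is daughtercard@(0, 1) ⇒ blocked
+x: nearest on ray is pcb@(2, 1) ⇒ blocked
+y: ray from connector(1, 1) has no placed part ⇒ clear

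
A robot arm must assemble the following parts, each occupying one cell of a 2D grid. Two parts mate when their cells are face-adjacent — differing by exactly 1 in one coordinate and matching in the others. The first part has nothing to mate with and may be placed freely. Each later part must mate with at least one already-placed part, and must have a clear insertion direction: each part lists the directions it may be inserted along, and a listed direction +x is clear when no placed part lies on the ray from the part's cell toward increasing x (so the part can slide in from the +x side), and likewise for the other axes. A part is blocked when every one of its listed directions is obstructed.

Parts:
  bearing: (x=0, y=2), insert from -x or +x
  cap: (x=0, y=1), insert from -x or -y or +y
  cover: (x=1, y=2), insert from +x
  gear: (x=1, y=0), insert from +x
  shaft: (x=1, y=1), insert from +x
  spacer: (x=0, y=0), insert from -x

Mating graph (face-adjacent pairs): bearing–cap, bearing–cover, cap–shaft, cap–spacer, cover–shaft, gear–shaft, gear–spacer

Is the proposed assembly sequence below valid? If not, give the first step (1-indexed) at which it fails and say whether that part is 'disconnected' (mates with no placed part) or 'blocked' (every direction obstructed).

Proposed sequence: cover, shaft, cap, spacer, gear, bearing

Valid

1. cover@(1, 2) [+x clear] — {cover}
2. shaft@(1, 1) [+x clear] — {cover, shaft}
3. cap@(0, 1) [-x clear] — {cap, cover, shaft}
4. spacer@(0, 0) [-x clear] — {cap, cover, shaft, spacer}
5. gear@(1, 0) [+x clear] — {cap, cover, gear, shaft, spacer}
6. bearing@(0, 2) [-x clear] — {bearing, cap, cover, gear, shaft, spacer}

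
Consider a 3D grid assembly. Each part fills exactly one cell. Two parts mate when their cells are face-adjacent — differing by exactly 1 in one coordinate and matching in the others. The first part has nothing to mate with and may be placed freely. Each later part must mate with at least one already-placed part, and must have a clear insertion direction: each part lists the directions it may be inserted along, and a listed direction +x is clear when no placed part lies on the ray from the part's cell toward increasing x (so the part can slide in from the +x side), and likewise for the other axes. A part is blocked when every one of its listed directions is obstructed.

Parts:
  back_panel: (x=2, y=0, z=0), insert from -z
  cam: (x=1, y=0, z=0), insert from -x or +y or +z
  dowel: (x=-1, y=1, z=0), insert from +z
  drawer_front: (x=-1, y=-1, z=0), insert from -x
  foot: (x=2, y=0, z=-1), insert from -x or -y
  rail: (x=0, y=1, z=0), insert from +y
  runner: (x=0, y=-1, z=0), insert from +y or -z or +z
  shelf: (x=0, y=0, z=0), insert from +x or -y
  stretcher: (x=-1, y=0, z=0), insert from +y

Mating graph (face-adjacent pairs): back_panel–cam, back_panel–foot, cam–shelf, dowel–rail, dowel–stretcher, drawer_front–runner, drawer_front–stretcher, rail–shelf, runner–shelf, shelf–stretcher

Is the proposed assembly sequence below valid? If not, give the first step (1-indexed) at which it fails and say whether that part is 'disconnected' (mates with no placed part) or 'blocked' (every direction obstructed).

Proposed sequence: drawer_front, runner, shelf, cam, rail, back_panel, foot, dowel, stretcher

1. drawer_front@(-1, -1, 0) [-x clear] — {drawer_front}
2. runner@(0, -1, 0) [+y clear] — {drawer_front, runner}
3. shelf@(0, 0, 0) [+x clear] — {drawer_front, runner, shelf}
4. cam@(1, 0, 0) [+y clear] — {cam, drawer_front, runner, shelf}
5. rail@(0, 1, 0) [+y clear] — {cam, drawer_front, rail, runner, shelf}
6. back_panel@(2, 0, 0) [-z clear] — {back_panel, cam, drawer_front, rail, runner, shelf}
7. foot@(2, 0, -1) [-x clear] — {back_panel, cam, drawer_front, foot, rail, runner, shelf}
8. dowel@(-1, 1, 0) [+z clear] — {back_panel, cam, dowel, drawer_front, foot, rail, runner, shelf}
9. stretcher@(-1, 0, 0) — +y all obstructed ⇒ blocked

Invalid at step 9 (blocked)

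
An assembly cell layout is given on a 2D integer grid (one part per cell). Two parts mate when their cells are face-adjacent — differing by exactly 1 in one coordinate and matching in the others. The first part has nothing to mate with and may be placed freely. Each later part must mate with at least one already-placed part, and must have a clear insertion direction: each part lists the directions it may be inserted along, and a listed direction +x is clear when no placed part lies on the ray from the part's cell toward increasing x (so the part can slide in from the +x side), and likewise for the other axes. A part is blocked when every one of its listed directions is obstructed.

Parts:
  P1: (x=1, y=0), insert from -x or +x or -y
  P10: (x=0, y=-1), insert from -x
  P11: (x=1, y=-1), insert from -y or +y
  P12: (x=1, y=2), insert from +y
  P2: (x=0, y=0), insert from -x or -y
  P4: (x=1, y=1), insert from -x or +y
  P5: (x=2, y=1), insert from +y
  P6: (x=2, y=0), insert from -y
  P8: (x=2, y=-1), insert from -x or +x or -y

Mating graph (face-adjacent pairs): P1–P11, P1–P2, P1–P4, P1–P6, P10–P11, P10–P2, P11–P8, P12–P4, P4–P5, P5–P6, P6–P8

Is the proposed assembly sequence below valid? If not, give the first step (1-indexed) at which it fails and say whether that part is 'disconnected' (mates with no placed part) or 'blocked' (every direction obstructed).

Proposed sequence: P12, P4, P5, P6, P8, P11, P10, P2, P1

Invalid at step 9 (blocked)

1. P12@(1, 2) [+y clear] — {P12}
2. P4@(1, 1) [-x clear] — {P12, P4}
3. P5@(2, 1) [+y clear] — {P12, P4, P5}
4. P6@(2, 0) [-y clear] — {P12, P4, P5, P6}
5. P8@(2, -1) [-x clear] — {P12, P4, P5, P6, P8}
6. P11@(1, -1) [-y clear] — {P11, P12, P4, P5, P6, P8}
7. P10@(0, -1) [-x clear] — {P10, P11, P12, P4, P5, P6, P8}
8. P2@(0, 0) [-x clear] — {P10, P11, P12, P2, P4, P5, P6, P8}
9. P1@(1, 0) — -x/+x/-y all obstructed ⇒ blocked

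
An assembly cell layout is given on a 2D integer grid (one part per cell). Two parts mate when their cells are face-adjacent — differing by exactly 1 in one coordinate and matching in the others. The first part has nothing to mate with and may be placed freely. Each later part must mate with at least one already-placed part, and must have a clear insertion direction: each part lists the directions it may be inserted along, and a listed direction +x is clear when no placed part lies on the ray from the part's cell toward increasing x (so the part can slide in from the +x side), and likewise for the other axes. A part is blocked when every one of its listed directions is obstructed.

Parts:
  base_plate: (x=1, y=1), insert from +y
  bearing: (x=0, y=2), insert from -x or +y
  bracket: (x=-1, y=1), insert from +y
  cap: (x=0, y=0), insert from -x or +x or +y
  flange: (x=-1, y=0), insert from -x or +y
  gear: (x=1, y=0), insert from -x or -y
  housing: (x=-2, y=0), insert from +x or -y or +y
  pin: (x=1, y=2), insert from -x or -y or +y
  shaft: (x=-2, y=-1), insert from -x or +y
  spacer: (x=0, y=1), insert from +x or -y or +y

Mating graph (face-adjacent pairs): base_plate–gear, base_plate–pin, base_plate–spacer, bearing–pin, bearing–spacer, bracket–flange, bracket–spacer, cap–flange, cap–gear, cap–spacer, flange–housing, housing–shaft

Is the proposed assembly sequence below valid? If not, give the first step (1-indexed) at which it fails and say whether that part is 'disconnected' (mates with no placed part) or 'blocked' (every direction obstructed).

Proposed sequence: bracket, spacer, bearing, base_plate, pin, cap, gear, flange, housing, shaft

1. bracket@(-1, 1) [+y clear] — {bracket}
2. spacer@(0, 1) [+x clear] — {bracket, spacer}
3. bearing@(0, 2) [-x clear] — {bearing, bracket, spacer}
4. base_plate@(1, 1) [+y clear] — {base_plate, bearing, bracket, spacer}
5. pin@(1, 2) [+y clear] — {base_plate, bearing, bracket, pin, spacer}
6. cap@(0, 0) [-x clear] — {base_plate, bearing, bracket, cap, pin, spacer}
7. gear@(1, 0) [-y clear] — {base_plate, bearing, bracket, cap, gear, pin, spacer}
8. flange@(-1, 0) [-x clear] — {base_plate, bearing, bracket, cap, flange, gear, pin, spacer}
9. housing@(-2, 0) [-y clear] — {base_plate, bearing, bracket, cap, flange, gear, housing, pin, spacer}
10. shaft@(-2, -1) [-x clear] — {base_plate, bearing, bracket, cap, flange, gear, housing, pin, shaft, spacer}

Valid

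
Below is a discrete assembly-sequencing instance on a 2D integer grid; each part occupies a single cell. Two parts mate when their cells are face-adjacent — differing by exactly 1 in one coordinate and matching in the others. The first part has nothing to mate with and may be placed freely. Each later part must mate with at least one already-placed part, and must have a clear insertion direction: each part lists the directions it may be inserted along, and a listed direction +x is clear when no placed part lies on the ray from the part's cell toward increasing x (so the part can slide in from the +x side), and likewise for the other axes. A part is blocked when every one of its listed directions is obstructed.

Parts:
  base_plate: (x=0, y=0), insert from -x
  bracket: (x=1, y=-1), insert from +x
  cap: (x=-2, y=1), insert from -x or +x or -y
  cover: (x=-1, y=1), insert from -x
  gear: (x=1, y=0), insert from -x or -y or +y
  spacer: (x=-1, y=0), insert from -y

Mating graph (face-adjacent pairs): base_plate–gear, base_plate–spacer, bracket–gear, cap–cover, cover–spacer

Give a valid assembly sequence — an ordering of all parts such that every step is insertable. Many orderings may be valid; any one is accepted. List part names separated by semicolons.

gear; bracket; base_plate; spacer; cover; cap

1. gear@(1, 0) [-x clear] — {gear}
2. bracket@(1, -1) [+x clear] — {bracket, gear}
3. base_plate@(0, 0) [-x clear] — {base_plate, bracket, gear}
4. spacer@(-1, 0) [-y clear] — {base_plate, bracket, gear, spacer}
5. cover@(-1, 1) [-x clear] — {base_plate, bracket, cover, gear, spacer}
6. cap@(-2, 1) [-x clear] — {base_plate, bracket, cap, cover, gear, spacer}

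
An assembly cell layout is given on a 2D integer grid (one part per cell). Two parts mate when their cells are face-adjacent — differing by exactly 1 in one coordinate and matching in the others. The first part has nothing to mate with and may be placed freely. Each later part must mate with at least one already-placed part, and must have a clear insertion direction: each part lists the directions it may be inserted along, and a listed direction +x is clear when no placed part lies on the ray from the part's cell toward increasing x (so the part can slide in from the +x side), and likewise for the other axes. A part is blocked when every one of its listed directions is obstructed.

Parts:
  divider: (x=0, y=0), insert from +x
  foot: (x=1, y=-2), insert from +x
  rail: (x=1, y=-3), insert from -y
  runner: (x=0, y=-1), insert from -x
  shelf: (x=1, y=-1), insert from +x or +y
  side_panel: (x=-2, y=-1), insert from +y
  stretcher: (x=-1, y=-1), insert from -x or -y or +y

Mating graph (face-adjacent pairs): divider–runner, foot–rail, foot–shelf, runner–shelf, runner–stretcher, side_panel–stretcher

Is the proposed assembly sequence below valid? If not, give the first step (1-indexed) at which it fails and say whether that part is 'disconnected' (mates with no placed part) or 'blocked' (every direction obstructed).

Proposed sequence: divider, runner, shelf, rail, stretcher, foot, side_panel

Invalid at step 4 (disconnected)

1. divider@(0, 0) [+x clear] — {divider}
2. runner@(0, -1) [-x clear] — {divider, runner}
3. shelf@(1, -1) [+x clear] — {divider, runner, shelf}
4. rail@(1, -3) — no placed neighbour ⇒ disconnected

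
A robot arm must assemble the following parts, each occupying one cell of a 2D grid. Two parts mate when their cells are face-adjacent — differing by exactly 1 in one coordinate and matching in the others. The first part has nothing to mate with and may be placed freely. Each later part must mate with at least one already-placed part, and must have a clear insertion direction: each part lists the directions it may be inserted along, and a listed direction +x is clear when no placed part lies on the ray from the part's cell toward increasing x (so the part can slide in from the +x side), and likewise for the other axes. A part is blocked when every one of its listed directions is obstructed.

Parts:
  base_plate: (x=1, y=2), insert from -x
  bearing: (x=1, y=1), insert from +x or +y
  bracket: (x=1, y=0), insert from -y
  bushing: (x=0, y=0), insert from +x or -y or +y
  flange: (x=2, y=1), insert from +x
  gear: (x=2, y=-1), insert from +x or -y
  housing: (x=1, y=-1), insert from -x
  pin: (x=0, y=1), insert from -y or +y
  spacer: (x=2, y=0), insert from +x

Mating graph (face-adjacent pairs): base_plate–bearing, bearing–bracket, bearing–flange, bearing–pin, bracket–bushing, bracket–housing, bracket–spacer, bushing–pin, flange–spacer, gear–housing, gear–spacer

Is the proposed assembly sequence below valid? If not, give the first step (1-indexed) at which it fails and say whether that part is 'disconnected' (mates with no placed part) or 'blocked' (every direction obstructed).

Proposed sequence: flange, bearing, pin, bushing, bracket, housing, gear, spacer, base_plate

1. flange@(2, 1) [+x clear] — {flange}
2. bearing@(1, 1) [+y clear] — {bearing, flange}
3. pin@(0, 1) [-y clear] — {bearing, flange, pin}
4. bushing@(0, 0) [+x clear] — {bearing, bushing, flange, pin}
5. bracket@(1, 0) [-y clear] — {bearing, bracket, bushing, flange, pin}
6. housing@(1, -1) [-x clear] — {bearing, bracket, bushing, flange, housing, pin}
7. gear@(2, -1) [+x clear] — {bearing, bracket, bushing, flange, gear, housing, pin}
8. spacer@(2, 0) [+x clear] — {bearing, bracket, bushing, flange, gear, housing, pin, spacer}
9. base_plate@(1, 2) [-x clear] — {base_plate, bearing, bracket, bushing, flange, gear, housing, pin, spacer}

Valid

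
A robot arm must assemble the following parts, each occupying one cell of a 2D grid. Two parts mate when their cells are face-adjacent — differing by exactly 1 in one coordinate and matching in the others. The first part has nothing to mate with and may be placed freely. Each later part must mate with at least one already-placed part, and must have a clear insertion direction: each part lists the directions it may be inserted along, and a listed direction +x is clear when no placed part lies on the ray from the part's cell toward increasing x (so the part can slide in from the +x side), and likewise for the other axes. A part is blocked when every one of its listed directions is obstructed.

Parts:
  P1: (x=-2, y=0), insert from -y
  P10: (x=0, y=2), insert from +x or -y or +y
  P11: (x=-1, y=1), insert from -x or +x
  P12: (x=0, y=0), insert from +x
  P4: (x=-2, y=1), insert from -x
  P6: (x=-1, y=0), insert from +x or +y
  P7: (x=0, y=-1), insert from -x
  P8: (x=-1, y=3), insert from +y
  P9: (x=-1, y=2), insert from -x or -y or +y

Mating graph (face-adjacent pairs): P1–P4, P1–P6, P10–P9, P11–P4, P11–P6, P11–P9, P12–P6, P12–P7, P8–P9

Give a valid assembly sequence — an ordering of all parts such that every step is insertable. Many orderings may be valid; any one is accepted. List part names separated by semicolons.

P8; P9; P11; P6; P1; P12; P4; P7; P10

1. P8@(-1, 3) [+y clear] — {P8}
2. P9@(-1, 2) [-x clear] — {P8, P9}
3. P11@(-1, 1) [-x clear] — {P11, P8, P9}
4. P6@(-1, 0) [+x clear] — {P11, P6, P8, P9}
5. P1@(-2, 0) [-y clear] — {P1, P11, P6, P8, P9}
6. P12@(0, 0) [+x clear] — {P1, P11, P12, P6, P8, P9}
7. P4@(-2, 1) [-x clear] — {P1, P11, P12, P4, P6, P8, P9}
8. P7@(0, -1) [-x clear] — {P1, P11, P12, P4, P6, P7, P8, P9}
9. P10@(0, 2) [+x clear] — {P1, P10, P11, P12, P4, P6, P7, P8, P9}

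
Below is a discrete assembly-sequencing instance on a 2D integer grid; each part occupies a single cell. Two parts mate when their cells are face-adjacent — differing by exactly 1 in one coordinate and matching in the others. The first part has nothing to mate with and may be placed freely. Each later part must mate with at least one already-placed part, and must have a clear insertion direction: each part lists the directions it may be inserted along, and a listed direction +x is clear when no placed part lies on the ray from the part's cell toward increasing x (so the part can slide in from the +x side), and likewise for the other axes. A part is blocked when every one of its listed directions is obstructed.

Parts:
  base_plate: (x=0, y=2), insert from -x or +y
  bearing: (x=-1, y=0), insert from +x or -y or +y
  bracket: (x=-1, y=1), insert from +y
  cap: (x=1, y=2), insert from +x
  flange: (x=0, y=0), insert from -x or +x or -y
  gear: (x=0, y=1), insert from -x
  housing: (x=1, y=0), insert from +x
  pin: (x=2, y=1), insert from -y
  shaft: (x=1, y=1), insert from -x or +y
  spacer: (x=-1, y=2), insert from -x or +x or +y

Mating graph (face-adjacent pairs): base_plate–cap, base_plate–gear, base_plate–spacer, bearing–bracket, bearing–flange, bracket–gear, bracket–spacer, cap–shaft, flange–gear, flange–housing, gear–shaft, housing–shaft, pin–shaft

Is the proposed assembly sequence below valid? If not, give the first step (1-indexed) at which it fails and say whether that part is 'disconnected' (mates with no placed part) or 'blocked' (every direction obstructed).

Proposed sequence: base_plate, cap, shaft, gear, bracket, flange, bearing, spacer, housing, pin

1. base_plate@(0, 2) [-x clear] — {base_plate}
2. cap@(1, 2) [+x clear] — {base_plate, cap}
3. shaft@(1, 1) [-x clear] — {base_plate, cap, shaft}
4. gear@(0, 1) [-x clear] — {base_plate, cap, gear, shaft}
5. bracket@(-1, 1) [+y clear] — {base_plate, bracket, cap, gear, shaft}
6. flange@(0, 0) [-x clear] — {base_plate, bracket, cap, flange, gear, shaft}
7. bearing@(-1, 0) [-y clear] — {base_plate, bearing, bracket, cap, flange, gear, shaft}
8. spacer@(-1, 2) [-x clear] — {base_plate, bearing, bracket, cap, flange, gear, shaft, spacer}
9. housing@(1, 0) [+x clear] — {base_plate, bearing, bracket, cap, flange, gear, housing, shaft, spacer}
10. pin@(2, 1) [-y clear] — {base_plate, bearing, bracket, cap, flange, gear, housing, pin, shaft, spacer}

Valid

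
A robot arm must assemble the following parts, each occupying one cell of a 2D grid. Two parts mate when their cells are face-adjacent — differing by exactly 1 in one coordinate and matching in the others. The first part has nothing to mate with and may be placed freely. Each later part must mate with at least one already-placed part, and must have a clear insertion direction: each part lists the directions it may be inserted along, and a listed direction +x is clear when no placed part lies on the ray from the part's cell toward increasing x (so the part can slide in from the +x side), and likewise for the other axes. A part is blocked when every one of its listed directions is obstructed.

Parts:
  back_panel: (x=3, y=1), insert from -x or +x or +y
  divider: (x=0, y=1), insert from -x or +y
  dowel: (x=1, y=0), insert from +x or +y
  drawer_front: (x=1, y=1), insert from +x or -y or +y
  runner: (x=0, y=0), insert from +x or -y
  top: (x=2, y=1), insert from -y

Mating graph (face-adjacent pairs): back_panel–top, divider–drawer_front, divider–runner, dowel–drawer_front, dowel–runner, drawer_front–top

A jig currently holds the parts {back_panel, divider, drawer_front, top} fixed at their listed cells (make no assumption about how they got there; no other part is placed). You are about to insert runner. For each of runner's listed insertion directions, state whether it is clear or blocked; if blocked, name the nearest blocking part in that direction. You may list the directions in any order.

+x: ray from runner(0, 0) has no placed part ⇒ clear
-y: ray from runner(0, 0) has no placed part ⇒ clear

+x: clear; -y: clear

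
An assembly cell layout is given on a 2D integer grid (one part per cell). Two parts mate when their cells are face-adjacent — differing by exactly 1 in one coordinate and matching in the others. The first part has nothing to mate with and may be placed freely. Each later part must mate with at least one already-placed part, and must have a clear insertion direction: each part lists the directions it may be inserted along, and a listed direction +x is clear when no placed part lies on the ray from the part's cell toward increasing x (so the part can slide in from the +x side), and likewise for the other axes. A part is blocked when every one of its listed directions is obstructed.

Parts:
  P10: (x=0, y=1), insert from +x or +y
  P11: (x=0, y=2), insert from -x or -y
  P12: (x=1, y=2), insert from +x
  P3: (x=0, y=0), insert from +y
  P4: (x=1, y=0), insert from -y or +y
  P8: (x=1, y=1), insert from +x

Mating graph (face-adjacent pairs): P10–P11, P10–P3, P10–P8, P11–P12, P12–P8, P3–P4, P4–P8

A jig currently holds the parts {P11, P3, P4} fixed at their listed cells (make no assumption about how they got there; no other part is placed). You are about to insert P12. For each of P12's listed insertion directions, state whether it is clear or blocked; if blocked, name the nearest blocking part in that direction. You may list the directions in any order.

+x: clear

+x: ray from P12(1, 2) has no placed part ⇒ clear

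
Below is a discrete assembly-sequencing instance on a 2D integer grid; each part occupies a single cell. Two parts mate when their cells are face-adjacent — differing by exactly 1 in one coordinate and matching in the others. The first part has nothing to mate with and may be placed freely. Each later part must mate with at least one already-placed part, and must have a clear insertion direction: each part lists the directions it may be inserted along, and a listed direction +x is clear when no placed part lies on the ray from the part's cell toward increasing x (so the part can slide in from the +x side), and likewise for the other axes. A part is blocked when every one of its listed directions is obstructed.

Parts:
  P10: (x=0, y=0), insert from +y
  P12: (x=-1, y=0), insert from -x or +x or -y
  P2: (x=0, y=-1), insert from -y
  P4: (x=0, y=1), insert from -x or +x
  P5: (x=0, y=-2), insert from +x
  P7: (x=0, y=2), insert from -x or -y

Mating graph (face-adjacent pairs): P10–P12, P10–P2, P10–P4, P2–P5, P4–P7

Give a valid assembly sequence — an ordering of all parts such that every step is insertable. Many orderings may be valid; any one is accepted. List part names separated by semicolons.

1. P12@(-1, 0) [-x clear] — {P12}
2. P10@(0, 0) [+y clear] — {P10, P12}
3. P4@(0, 1) [-x clear] — {P10, P12, P4}
4. P7@(0, 2) [-x clear] — {P10, P12, P4, P7}
5. P2@(0, -1) [-y clear] — {P10, P12, P2, P4, P7}
6. P5@(0, -2) [+x clear] — {P10, P12, P2, P4, P5, P7}

P12; P10; P4; P7; P2; P5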